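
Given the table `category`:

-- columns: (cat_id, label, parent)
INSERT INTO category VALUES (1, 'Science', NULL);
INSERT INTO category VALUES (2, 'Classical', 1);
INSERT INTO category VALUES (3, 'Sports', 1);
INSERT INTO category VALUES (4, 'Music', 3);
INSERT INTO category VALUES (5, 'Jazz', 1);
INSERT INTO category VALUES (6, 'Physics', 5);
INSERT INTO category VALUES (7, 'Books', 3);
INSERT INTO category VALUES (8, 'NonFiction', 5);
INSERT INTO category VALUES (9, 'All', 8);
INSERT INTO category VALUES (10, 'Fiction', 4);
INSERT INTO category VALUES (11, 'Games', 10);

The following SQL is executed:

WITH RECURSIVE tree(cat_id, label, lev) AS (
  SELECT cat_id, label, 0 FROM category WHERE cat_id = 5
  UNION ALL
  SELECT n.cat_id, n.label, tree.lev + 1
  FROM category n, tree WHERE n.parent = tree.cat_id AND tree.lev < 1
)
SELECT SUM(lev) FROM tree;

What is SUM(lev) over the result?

2

Base: cat_id=5 (Jazz) at lev 0.
Iteration 1: rows with parent in {5} -> Physics (id 6, lev 1), NonFiction (id 8, lev 1).
Iteration 2: lev < 1 fails for all current rows; recursion stops.
SUM(lev) = 0 + 1 + 1 = 2.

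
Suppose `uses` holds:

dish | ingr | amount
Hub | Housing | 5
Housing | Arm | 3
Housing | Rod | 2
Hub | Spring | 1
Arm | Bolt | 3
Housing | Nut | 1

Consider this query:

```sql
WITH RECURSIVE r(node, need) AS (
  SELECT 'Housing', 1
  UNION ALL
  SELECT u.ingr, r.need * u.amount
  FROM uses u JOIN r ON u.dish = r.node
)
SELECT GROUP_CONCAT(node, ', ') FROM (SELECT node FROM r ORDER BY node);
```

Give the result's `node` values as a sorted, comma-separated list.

Base: (Housing, need=1).
Iteration 1: components of {Housing} -> Arm = 1*3 = 3, Nut = 1*1 = 1, Rod = 1*2 = 2.
Iteration 2: components of {Arm,Nut,Rod} -> Bolt = 3*3 = 9.
Iteration 3: no further components; recursion stops.

Arm, Bolt, Housing, Nut, Rod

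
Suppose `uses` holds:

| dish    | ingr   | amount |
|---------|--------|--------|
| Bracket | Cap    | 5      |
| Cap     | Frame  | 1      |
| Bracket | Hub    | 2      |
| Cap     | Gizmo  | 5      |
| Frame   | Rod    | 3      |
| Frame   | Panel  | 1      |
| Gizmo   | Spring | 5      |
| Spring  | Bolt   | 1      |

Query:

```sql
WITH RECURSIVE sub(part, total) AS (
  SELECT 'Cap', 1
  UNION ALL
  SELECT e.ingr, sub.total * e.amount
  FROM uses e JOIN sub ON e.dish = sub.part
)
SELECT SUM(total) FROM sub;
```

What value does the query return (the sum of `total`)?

61

Base: (Cap, total=1).
Iteration 1: components of {Cap} -> Frame = 1*1 = 1, Gizmo = 1*5 = 5.
Iteration 2: components of {Frame,Gizmo} -> Panel = 1*1 = 1, Rod = 1*3 = 3, Spring = 5*5 = 25.
Iteration 3: components of {Panel,Rod,Spring} -> Bolt = 25*1 = 25.
Iteration 4: no further components; recursion stops.
SUM(total) = 1 + 1 + 5 + 3 + 1 + 25 + 25 = 61.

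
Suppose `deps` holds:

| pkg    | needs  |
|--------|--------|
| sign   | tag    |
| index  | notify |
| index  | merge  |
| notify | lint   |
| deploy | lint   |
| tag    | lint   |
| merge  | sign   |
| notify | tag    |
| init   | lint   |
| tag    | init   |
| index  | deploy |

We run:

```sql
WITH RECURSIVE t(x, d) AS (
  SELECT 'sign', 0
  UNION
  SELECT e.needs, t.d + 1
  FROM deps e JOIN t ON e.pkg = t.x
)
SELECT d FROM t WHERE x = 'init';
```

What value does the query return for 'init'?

2

Base: (sign, d=0).
Iteration 1: edges from {sign} -> (tag, d=1).
Iteration 2: edges from {tag} -> (init, d=2), (lint, d=2).
Iteration 3: edges from {init,lint} -> (lint, d=3).
Iteration 4: no outgoing edges from {lint}; recursion stops.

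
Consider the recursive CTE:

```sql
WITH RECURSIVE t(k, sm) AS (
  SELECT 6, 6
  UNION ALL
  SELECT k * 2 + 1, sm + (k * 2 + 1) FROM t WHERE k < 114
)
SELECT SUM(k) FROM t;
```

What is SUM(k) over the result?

435

Base: k=6, sm=6.
Iteration 1: 6 < 114 holds -> k = 6 * 2 + 1 = 13, sm = 6 + 13 = 19.
Iteration 2: 13 < 114 holds -> k = 13 * 2 + 1 = 27, sm = 19 + 27 = 46.
Iteration 3: 27 < 114 holds -> k = 27 * 2 + 1 = 55, sm = 46 + 55 = 101.
Iteration 4: 55 < 114 holds -> k = 55 * 2 + 1 = 111, sm = 101 + 111 = 212.
Iteration 5: 111 < 114 holds -> k = 111 * 2 + 1 = 223, sm = 212 + 223 = 435.
Iteration 6: 223 < 114 fails; recursion stops.
SUM(k) = 6 + 13 + 27 + 55 + 111 + 223 = 435.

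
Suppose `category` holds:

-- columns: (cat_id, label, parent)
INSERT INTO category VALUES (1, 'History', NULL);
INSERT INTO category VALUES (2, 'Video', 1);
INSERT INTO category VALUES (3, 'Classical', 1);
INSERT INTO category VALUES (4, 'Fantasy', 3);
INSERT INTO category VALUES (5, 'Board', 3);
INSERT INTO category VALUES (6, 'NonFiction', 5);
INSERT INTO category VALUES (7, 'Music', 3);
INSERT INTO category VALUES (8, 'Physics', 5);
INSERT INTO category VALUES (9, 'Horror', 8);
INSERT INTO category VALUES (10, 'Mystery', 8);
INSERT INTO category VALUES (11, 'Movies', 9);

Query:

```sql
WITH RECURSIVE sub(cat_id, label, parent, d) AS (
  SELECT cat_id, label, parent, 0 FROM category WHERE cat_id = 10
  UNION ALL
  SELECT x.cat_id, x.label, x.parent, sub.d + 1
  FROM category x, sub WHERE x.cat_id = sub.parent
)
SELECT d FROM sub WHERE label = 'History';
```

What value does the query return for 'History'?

Base: cat_id=10 (Mystery), parent=8, d 0.
Iteration 1: join on cat_id=8 -> Physics (id 8, parent=5, d 1).
Iteration 2: join on cat_id=5 -> Board (id 5, parent=3, d 2).
Iteration 3: join on cat_id=3 -> Classical (id 3, parent=1, d 3).
Iteration 4: join on cat_id=1 -> History (id 1, parent=NULL, d 4).
Iteration 5: parent is NULL; no match; recursion stops.

4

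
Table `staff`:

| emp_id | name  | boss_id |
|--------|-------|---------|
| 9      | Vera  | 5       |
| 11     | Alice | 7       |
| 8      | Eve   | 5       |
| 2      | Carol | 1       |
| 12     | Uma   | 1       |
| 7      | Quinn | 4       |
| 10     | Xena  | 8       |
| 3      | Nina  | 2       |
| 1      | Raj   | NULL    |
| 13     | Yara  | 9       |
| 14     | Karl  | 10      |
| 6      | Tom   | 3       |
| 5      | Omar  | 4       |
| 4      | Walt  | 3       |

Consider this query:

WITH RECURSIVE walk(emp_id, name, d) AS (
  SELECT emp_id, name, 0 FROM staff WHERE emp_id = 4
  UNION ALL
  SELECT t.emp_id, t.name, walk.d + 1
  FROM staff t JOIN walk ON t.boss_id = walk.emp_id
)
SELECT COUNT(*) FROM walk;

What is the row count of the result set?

9

Base: emp_id=4 (Walt) at d 0.
Iteration 1: rows with boss_id in {4} -> Omar (id 5, d 1), Quinn (id 7, d 1).
Iteration 2: rows with boss_id in {5,7} -> Eve (id 8, d 2), Vera (id 9, d 2), Alice (id 11, d 2).
Iteration 3: rows with boss_id in {8,9,11} -> Xena (id 10, d 3), Yara (id 13, d 3).
Iteration 4: rows with boss_id in {10,13} -> Karl (id 14, d 4).
Iteration 5: no rows with boss_id in {14}; recursion stops.
Total rows emitted: 9.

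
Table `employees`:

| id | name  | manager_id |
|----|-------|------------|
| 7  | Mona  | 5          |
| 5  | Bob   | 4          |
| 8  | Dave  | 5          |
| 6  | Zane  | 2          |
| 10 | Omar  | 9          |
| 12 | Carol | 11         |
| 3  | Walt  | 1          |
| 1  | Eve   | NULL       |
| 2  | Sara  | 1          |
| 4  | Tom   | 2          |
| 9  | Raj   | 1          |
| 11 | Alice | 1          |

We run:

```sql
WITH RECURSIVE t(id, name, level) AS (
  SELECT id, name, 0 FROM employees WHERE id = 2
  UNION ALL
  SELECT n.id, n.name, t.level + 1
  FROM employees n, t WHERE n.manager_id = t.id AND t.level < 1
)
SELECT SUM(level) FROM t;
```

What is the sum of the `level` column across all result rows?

Base: id=2 (Sara) at level 0.
Iteration 1: rows with manager_id in {2} -> Tom (id 4, level 1), Zane (id 6, level 1).
Iteration 2: level < 1 fails for all current rows; recursion stops.
SUM(level) = 0 + 1 + 1 = 2.

2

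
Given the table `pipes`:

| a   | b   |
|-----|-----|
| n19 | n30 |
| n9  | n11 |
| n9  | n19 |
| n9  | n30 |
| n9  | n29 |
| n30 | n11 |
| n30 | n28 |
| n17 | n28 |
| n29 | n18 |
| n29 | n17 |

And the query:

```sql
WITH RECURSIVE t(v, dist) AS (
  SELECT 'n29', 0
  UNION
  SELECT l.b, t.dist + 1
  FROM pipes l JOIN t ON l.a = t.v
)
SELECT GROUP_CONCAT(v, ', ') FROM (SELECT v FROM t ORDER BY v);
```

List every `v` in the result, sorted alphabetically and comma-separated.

n17, n18, n28, n29

Base: (n29, dist=0).
Iteration 1: edges from {n29} -> (n17, dist=1), (n18, dist=1).
Iteration 2: edges from {n17,n18} -> (n28, dist=2).
Iteration 3: no outgoing edges from {n28}; recursion stops.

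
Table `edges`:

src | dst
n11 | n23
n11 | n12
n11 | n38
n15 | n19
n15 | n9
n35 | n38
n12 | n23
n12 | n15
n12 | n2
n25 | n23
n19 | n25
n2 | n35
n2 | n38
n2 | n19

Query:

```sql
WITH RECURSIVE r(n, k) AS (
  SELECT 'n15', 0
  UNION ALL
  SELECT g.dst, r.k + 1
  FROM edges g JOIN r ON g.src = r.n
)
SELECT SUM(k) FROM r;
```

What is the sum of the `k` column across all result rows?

7

Base: (n15, k=0).
Iteration 1: edges from {n15} -> (n19, k=1), (n9, k=1).
Iteration 2: edges from {n19,n9} -> (n25, k=2).
Iteration 3: edges from {n25} -> (n23, k=3).
Iteration 4: no outgoing edges from {n23}; recursion stops.
SUM(k) = 0 + 1 + 1 + 2 + 3 = 7.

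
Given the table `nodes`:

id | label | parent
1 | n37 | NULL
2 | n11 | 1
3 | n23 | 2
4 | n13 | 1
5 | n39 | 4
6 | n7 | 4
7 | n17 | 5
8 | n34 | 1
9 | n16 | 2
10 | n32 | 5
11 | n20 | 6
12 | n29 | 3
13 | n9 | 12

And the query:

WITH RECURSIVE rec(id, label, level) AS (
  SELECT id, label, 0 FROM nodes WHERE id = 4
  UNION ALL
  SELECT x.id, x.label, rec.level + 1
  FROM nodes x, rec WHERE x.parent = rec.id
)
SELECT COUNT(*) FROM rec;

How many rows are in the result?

6

Base: id=4 (n13) at level 0.
Iteration 1: rows with parent in {4} -> n39 (id 5, level 1), n7 (id 6, level 1).
Iteration 2: rows with parent in {5,6} -> n17 (id 7, level 2), n32 (id 10, level 2), n20 (id 11, level 2).
Iteration 3: no rows with parent in {7,10,11}; recursion stops.
Total rows emitted: 6.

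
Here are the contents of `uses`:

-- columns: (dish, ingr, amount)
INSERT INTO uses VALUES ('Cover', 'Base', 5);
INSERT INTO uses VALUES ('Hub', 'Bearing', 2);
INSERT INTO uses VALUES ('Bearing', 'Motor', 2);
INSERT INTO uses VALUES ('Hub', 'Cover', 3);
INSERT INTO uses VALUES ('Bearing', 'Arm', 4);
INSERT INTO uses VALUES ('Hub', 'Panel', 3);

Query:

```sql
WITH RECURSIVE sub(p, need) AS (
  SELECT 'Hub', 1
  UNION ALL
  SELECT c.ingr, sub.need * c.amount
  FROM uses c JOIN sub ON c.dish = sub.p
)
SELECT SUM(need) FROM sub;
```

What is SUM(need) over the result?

Base: (Hub, need=1).
Iteration 1: components of {Hub} -> Bearing = 1*2 = 2, Cover = 1*3 = 3, Panel = 1*3 = 3.
Iteration 2: components of {Bearing,Cover,Panel} -> Arm = 2*4 = 8, Base = 3*5 = 15, Motor = 2*2 = 4.
Iteration 3: no further components; recursion stops.
SUM(need) = 1 + 2 + 3 + 3 + 4 + 8 + 15 = 36.

36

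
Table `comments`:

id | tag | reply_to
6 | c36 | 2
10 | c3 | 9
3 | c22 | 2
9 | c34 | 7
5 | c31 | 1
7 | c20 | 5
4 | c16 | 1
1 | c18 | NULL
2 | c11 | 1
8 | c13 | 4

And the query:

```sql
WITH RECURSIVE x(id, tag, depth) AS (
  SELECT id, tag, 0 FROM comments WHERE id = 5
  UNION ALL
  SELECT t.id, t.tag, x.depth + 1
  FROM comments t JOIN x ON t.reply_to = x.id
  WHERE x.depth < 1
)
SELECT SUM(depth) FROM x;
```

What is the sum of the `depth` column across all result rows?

1

Base: id=5 (c31) at depth 0.
Iteration 1: rows with reply_to in {5} -> c20 (id 7, depth 1).
Iteration 2: depth < 1 fails for all current rows; recursion stops.
SUM(depth) = 0 + 1 = 1.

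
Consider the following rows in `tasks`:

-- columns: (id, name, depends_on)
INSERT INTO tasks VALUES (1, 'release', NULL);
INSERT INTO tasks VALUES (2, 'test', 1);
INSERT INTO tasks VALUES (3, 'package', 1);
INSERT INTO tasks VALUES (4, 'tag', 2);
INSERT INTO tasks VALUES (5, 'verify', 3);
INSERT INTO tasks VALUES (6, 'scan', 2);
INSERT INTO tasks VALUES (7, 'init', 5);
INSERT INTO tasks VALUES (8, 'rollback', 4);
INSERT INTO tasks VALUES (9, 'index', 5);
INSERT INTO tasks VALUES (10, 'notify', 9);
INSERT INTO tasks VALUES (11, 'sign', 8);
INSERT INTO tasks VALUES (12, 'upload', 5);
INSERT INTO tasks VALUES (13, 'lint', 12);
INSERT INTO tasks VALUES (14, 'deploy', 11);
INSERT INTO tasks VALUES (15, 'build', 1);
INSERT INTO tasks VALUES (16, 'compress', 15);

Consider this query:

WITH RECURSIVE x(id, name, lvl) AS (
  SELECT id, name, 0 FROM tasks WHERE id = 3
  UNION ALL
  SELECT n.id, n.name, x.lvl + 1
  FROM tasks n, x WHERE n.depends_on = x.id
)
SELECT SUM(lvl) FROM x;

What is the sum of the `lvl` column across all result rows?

Base: id=3 (package) at lvl 0.
Iteration 1: rows with depends_on in {3} -> verify (id 5, lvl 1).
Iteration 2: rows with depends_on in {5} -> init (id 7, lvl 2), index (id 9, lvl 2), upload (id 12, lvl 2).
Iteration 3: rows with depends_on in {7,9,12} -> notify (id 10, lvl 3), lint (id 13, lvl 3).
Iteration 4: no rows with depends_on in {10,13}; recursion stops.
SUM(lvl) = 0 + 1 + 2 + 2 + 2 + 3 + 3 = 13.

13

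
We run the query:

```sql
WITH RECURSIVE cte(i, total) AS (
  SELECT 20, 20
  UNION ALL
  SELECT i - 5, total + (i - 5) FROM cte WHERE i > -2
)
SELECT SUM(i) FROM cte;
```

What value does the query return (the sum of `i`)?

Base: i=20, total=20.
Iteration 1: 20 > -2 holds -> i = 20 - 5 = 15, total = 20 + 15 = 35.
Iteration 2: 15 > -2 holds -> i = 15 - 5 = 10, total = 35 + 10 = 45.
Iteration 3: 10 > -2 holds -> i = 10 - 5 = 5, total = 45 + 5 = 50.
Iteration 4: 5 > -2 holds -> i = 5 - 5 = 0, total = 50 + 0 = 50.
Iteration 5: 0 > -2 holds -> i = 0 - 5 = -5, total = 50 + -5 = 45.
Iteration 6: -5 > -2 fails; recursion stops.
SUM(i) = 20 + 15 + 10 + 5 + 0 + -5 = 45.

45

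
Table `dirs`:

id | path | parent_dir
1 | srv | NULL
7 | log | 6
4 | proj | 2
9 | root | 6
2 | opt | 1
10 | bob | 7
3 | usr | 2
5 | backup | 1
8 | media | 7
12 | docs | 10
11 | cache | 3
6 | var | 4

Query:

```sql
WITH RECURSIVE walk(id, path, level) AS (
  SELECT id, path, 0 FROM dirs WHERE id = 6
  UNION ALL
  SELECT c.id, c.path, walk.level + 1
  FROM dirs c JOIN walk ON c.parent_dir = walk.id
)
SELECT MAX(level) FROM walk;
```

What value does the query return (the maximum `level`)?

Base: id=6 (var) at level 0.
Iteration 1: rows with parent_dir in {6} -> log (id 7, level 1), root (id 9, level 1).
Iteration 2: rows with parent_dir in {7,9} -> media (id 8, level 2), bob (id 10, level 2).
Iteration 3: rows with parent_dir in {8,10} -> docs (id 12, level 3).
Iteration 4: no rows with parent_dir in {12}; recursion stops.
level values: 0, 1, 1, 2, 2, 3; the maximum is 3.

3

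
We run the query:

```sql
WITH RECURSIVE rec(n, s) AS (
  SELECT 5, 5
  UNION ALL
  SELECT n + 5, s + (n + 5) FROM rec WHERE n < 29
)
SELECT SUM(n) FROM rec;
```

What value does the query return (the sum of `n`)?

105

Base: n=5, s=5.
Iteration 1: 5 < 29 holds -> n = 5 + 5 = 10, s = 5 + 10 = 15.
Iteration 2: 10 < 29 holds -> n = 10 + 5 = 15, s = 15 + 15 = 30.
Iteration 3: 15 < 29 holds -> n = 15 + 5 = 20, s = 30 + 20 = 50.
Iteration 4: 20 < 29 holds -> n = 20 + 5 = 25, s = 50 + 25 = 75.
Iteration 5: 25 < 29 holds -> n = 25 + 5 = 30, s = 75 + 30 = 105.
Iteration 6: 30 < 29 fails; recursion stops.
SUM(n) = 5 + 10 + 15 + 20 + 25 + 30 = 105.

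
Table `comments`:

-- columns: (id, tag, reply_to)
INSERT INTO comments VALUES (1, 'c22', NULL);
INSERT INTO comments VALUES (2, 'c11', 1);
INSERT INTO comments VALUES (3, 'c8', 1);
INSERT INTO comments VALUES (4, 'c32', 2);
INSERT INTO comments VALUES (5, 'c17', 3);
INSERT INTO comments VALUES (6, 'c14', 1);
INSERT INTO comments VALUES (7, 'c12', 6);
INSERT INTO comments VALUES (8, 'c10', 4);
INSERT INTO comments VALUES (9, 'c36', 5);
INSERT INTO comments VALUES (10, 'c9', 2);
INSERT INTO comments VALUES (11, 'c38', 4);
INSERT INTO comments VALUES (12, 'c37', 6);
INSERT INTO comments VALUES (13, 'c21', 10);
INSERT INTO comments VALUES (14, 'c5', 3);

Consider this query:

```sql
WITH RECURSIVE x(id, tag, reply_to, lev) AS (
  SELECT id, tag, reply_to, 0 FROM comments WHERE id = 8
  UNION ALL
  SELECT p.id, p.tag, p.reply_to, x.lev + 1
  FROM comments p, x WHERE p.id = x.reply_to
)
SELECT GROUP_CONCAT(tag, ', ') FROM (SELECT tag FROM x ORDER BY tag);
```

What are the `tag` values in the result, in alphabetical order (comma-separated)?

c10, c11, c22, c32

Base: id=8 (c10), reply_to=4, lev 0.
Iteration 1: join on id=4 -> c32 (id 4, reply_to=2, lev 1).
Iteration 2: join on id=2 -> c11 (id 2, reply_to=1, lev 2).
Iteration 3: join on id=1 -> c22 (id 1, reply_to=NULL, lev 3).
Iteration 4: reply_to is NULL; no match; recursion stops.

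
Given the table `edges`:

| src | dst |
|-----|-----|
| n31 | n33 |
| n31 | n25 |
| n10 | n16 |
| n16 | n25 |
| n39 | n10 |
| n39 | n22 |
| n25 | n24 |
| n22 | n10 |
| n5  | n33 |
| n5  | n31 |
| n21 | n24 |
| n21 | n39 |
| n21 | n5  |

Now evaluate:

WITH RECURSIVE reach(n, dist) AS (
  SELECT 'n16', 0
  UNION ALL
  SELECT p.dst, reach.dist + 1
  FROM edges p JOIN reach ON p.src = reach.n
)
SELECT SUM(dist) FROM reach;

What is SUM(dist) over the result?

3

Base: (n16, dist=0).
Iteration 1: edges from {n16} -> (n25, dist=1).
Iteration 2: edges from {n25} -> (n24, dist=2).
Iteration 3: no outgoing edges from {n24}; recursion stops.
SUM(dist) = 0 + 1 + 2 = 3.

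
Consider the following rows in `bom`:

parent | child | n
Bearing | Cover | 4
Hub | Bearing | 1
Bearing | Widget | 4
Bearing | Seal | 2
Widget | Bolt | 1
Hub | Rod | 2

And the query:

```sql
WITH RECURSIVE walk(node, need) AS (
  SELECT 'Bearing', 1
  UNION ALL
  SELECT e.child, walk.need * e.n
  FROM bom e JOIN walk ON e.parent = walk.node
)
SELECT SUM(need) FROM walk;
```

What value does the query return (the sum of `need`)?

Base: (Bearing, need=1).
Iteration 1: components of {Bearing} -> Cover = 1*4 = 4, Seal = 1*2 = 2, Widget = 1*4 = 4.
Iteration 2: components of {Cover,Seal,Widget} -> Bolt = 4*1 = 4.
Iteration 3: no further components; recursion stops.
SUM(need) = 1 + 4 + 2 + 4 + 4 = 15.

15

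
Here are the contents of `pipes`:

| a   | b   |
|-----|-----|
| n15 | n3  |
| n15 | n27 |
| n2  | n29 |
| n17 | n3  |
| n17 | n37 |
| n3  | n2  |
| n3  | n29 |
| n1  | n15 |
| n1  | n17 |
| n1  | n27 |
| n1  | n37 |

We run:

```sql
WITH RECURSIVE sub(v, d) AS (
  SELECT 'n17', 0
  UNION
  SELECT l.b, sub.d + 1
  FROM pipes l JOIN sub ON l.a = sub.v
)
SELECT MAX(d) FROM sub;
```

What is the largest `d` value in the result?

3

Base: (n17, d=0).
Iteration 1: edges from {n17} -> (n3, d=1), (n37, d=1).
Iteration 2: edges from {n3,n37} -> (n2, d=2), (n29, d=2).
Iteration 3: edges from {n2,n29} -> (n29, d=3).
Iteration 4: no outgoing edges from {n29}; recursion stops.
d values: 0, 1, 1, 2, 2, 3; the maximum is 3.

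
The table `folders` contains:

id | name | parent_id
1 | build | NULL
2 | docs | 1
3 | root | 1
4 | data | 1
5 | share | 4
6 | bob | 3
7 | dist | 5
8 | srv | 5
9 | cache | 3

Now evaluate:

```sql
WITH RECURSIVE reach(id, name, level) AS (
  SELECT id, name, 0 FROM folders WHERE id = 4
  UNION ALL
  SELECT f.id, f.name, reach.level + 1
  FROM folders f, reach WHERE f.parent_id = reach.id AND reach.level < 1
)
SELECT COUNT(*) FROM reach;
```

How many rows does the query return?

Base: id=4 (data) at level 0.
Iteration 1: rows with parent_id in {4} -> share (id 5, level 1).
Iteration 2: level < 1 fails for all current rows; recursion stops.
Total rows emitted: 2.

2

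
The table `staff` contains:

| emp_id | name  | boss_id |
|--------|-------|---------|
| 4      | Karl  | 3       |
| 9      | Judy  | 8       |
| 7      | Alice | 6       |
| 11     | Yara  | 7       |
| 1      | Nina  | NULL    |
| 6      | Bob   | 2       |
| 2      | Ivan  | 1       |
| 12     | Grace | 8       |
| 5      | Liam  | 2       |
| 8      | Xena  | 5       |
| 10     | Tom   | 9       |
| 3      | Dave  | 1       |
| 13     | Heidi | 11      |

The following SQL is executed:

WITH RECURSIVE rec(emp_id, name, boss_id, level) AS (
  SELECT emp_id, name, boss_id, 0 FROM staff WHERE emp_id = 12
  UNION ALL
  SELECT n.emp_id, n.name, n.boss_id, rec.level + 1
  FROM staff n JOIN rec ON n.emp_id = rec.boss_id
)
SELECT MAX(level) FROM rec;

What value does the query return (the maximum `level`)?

4

Base: emp_id=12 (Grace), boss_id=8, level 0.
Iteration 1: join on emp_id=8 -> Xena (id 8, boss_id=5, level 1).
Iteration 2: join on emp_id=5 -> Liam (id 5, boss_id=2, level 2).
Iteration 3: join on emp_id=2 -> Ivan (id 2, boss_id=1, level 3).
Iteration 4: join on emp_id=1 -> Nina (id 1, boss_id=NULL, level 4).
Iteration 5: boss_id is NULL; no match; recursion stops.
level values: 0, 1, 2, 3, 4; the maximum is 4.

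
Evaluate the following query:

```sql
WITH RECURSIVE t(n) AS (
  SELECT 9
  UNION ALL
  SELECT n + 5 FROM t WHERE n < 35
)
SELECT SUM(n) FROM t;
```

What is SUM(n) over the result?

168

Base: n=9.
Iteration 1: 9 < 35 holds -> n = 9 + 5 = 14.
Iteration 2: 14 < 35 holds -> n = 14 + 5 = 19.
Iteration 3: 19 < 35 holds -> n = 19 + 5 = 24.
Iteration 4: 24 < 35 holds -> n = 24 + 5 = 29.
Iteration 5: 29 < 35 holds -> n = 29 + 5 = 34.
Iteration 6: 34 < 35 holds -> n = 34 + 5 = 39.
Iteration 7: 39 < 35 fails; recursion stops.
SUM(n) = 9 + 14 + 19 + 24 + 29 + 34 + 39 = 168.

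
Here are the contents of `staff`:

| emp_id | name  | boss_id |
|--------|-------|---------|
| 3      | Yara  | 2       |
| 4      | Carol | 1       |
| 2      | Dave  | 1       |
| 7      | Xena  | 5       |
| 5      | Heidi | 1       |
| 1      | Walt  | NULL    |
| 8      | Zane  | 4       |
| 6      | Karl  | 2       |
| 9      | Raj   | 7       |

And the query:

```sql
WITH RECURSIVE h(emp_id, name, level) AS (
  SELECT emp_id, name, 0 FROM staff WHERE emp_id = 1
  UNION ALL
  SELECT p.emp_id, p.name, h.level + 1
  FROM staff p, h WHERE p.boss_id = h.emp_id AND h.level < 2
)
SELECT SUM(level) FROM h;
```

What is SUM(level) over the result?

11

Base: emp_id=1 (Walt) at level 0.
Iteration 1: rows with boss_id in {1} -> Dave (id 2, level 1), Carol (id 4, level 1), Heidi (id 5, level 1).
Iteration 2: rows with boss_id in {2,4,5} -> Yara (id 3, level 2), Karl (id 6, level 2), Xena (id 7, level 2), Zane (id 8, level 2).
Iteration 3: level < 2 fails for all current rows; recursion stops.
SUM(level) = 0 + 1 + 1 + 1 + 2 + 2 + 2 + 2 = 11.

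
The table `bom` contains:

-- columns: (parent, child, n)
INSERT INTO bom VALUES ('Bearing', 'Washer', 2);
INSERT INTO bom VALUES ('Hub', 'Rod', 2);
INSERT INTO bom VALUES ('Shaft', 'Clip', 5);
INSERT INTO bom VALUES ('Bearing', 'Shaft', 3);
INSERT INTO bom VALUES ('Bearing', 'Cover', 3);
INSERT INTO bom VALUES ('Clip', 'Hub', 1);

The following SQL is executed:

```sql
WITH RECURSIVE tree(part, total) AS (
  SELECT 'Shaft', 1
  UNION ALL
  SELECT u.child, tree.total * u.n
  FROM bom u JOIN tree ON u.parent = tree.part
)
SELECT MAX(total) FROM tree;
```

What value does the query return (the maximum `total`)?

Base: (Shaft, total=1).
Iteration 1: components of {Shaft} -> Clip = 1*5 = 5.
Iteration 2: components of {Clip} -> Hub = 5*1 = 5.
Iteration 3: components of {Hub} -> Rod = 5*2 = 10.
Iteration 4: no further components; recursion stops.
total values: 1, 5, 5, 10; the maximum is 10.

10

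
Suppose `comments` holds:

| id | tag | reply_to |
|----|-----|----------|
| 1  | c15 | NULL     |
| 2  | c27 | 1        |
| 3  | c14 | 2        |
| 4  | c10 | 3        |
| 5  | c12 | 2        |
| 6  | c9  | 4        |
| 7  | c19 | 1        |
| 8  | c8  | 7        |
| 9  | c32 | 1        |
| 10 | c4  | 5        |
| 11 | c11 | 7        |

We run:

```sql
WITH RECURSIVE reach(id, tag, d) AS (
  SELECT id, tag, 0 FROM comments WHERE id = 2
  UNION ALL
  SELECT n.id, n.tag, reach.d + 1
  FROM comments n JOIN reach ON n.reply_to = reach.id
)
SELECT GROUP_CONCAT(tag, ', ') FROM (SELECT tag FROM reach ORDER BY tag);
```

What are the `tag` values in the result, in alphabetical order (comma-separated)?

c10, c12, c14, c27, c4, c9

Base: id=2 (c27) at d 0.
Iteration 1: rows with reply_to in {2} -> c14 (id 3, d 1), c12 (id 5, d 1).
Iteration 2: rows with reply_to in {3,5} -> c10 (id 4, d 2), c4 (id 10, d 2).
Iteration 3: rows with reply_to in {4,10} -> c9 (id 6, d 3).
Iteration 4: no rows with reply_to in {6}; recursion stops.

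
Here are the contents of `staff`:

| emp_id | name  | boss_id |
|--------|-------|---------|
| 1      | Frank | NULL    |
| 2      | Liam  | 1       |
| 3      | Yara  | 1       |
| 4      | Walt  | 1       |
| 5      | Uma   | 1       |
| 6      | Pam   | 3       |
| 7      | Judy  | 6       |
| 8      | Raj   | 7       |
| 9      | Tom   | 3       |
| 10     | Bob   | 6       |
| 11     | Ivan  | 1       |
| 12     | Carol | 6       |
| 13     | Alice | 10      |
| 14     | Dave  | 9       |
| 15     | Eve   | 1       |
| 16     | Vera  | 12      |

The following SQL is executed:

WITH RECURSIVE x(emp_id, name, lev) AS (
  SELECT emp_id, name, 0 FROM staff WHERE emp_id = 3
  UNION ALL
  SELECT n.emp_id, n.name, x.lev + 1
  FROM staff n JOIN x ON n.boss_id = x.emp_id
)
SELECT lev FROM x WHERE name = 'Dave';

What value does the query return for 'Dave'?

2

Base: emp_id=3 (Yara) at lev 0.
Iteration 1: rows with boss_id in {3} -> Pam (id 6, lev 1), Tom (id 9, lev 1).
Iteration 2: rows with boss_id in {6,9} -> Judy (id 7, lev 2), Bob (id 10, lev 2), Carol (id 12, lev 2), Dave (id 14, lev 2).
Iteration 3: rows with boss_id in {7,10,12,14} -> Raj (id 8, lev 3), Alice (id 13, lev 3), Vera (id 16, lev 3).
Iteration 4: no rows with boss_id in {8,13,16}; recursion stops.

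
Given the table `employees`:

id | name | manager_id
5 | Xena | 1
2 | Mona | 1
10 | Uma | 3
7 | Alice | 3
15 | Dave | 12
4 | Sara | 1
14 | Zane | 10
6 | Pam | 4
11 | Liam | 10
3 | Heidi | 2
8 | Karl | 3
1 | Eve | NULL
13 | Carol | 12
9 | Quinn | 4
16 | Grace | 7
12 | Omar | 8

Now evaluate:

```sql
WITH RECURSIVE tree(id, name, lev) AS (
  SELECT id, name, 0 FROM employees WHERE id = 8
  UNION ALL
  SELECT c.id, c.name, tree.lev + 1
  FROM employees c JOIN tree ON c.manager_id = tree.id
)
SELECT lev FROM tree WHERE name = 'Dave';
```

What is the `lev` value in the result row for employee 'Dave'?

2

Base: id=8 (Karl) at lev 0.
Iteration 1: rows with manager_id in {8} -> Omar (id 12, lev 1).
Iteration 2: rows with manager_id in {12} -> Carol (id 13, lev 2), Dave (id 15, lev 2).
Iteration 3: no rows with manager_id in {13,15}; recursion stops.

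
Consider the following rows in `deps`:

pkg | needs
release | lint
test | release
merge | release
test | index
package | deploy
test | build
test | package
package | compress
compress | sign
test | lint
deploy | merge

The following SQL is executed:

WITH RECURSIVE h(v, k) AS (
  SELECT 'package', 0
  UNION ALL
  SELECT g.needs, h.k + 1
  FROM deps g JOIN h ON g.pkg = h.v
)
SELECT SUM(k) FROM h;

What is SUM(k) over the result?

Base: (package, k=0).
Iteration 1: edges from {package} -> (compress, k=1), (deploy, k=1).
Iteration 2: edges from {compress,deploy} -> (merge, k=2), (sign, k=2).
Iteration 3: edges from {merge,sign} -> (release, k=3).
Iteration 4: edges from {release} -> (lint, k=4).
Iteration 5: no outgoing edges from {lint}; recursion stops.
SUM(k) = 0 + 1 + 1 + 2 + 2 + 3 + 4 = 13.

13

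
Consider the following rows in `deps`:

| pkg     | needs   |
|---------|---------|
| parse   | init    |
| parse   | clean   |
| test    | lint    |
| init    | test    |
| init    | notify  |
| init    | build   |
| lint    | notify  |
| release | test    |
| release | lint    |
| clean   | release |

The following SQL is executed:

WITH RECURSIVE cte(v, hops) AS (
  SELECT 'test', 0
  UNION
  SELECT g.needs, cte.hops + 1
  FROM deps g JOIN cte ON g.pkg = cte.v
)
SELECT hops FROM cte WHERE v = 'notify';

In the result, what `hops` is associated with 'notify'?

2

Base: (test, hops=0).
Iteration 1: edges from {test} -> (lint, hops=1).
Iteration 2: edges from {lint} -> (notify, hops=2).
Iteration 3: no outgoing edges from {notify}; recursion stops.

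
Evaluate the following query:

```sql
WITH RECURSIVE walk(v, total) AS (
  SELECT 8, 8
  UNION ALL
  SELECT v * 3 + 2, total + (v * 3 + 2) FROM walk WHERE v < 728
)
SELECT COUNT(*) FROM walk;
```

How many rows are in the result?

Base: v=8, total=8.
Iteration 1: 8 < 728 holds -> v = 8 * 3 + 2 = 26, total = 8 + 26 = 34.
Iteration 2: 26 < 728 holds -> v = 26 * 3 + 2 = 80, total = 34 + 80 = 114.
Iteration 3: 80 < 728 holds -> v = 80 * 3 + 2 = 242, total = 114 + 242 = 356.
Iteration 4: 242 < 728 holds -> v = 242 * 3 + 2 = 728, total = 356 + 728 = 1084.
Iteration 5: 728 < 728 fails; recursion stops.
Total rows emitted: 5.

5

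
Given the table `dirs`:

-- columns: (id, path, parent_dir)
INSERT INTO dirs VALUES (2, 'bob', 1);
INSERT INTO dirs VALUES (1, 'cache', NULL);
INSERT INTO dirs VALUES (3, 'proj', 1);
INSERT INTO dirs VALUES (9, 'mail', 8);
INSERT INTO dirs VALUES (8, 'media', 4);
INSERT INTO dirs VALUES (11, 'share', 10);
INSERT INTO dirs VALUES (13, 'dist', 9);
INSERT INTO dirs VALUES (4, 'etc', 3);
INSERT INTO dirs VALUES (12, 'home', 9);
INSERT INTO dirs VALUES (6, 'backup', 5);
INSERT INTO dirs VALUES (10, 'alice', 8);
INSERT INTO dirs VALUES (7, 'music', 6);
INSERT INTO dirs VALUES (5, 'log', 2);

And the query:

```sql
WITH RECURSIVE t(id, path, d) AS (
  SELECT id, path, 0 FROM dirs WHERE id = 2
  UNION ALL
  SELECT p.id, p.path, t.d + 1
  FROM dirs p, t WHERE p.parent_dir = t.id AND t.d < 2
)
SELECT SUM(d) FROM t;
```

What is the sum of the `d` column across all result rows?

3

Base: id=2 (bob) at d 0.
Iteration 1: rows with parent_dir in {2} -> log (id 5, d 1).
Iteration 2: rows with parent_dir in {5} -> backup (id 6, d 2).
Iteration 3: d < 2 fails for all current rows; recursion stops.
SUM(d) = 0 + 1 + 2 = 3.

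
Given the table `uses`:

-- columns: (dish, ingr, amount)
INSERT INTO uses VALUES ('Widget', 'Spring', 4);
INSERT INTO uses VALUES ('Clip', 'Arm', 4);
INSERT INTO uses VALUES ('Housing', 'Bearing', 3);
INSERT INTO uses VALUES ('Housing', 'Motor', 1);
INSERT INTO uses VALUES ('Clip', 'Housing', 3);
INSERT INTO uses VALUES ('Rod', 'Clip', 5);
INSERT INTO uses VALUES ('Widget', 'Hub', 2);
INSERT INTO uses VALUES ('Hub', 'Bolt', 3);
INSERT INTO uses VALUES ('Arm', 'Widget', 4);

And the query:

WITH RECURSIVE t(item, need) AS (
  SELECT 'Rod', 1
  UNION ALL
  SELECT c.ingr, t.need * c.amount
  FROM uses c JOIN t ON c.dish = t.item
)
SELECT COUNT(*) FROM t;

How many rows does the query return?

Base: (Rod, need=1).
Iteration 1: components of {Rod} -> Clip = 1*5 = 5.
Iteration 2: components of {Clip} -> Arm = 5*4 = 20, Housing = 5*3 = 15.
Iteration 3: components of {Arm,Housing} -> Bearing = 15*3 = 45, Motor = 15*1 = 15, Widget = 20*4 = 80.
Iteration 4: components of {Bearing,Motor,Widget} -> Hub = 80*2 = 160, Spring = 80*4 = 320.
Iteration 5: components of {Hub,Spring} -> Bolt = 160*3 = 480.
Iteration 6: no further components; recursion stops.
Total rows emitted: 10.

10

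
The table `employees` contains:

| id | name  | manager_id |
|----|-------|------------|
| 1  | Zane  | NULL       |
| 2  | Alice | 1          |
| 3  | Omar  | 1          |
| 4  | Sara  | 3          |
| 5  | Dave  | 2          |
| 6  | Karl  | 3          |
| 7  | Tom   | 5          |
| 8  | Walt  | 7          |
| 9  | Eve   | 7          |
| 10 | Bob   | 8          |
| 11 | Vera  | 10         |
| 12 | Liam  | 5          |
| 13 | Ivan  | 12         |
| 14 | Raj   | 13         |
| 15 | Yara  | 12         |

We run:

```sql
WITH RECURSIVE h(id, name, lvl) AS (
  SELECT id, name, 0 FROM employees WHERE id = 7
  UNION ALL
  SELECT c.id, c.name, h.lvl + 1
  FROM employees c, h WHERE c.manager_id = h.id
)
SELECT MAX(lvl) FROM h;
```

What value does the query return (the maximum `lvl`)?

Base: id=7 (Tom) at lvl 0.
Iteration 1: rows with manager_id in {7} -> Walt (id 8, lvl 1), Eve (id 9, lvl 1).
Iteration 2: rows with manager_id in {8,9} -> Bob (id 10, lvl 2).
Iteration 3: rows with manager_id in {10} -> Vera (id 11, lvl 3).
Iteration 4: no rows with manager_id in {11}; recursion stops.
lvl values: 0, 1, 1, 2, 3; the maximum is 3.

3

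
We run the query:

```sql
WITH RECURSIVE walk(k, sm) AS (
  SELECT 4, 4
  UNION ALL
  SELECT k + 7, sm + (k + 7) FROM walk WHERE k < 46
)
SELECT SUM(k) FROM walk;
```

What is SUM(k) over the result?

175

Base: k=4, sm=4.
Iteration 1: 4 < 46 holds -> k = 4 + 7 = 11, sm = 4 + 11 = 15.
Iteration 2: 11 < 46 holds -> k = 11 + 7 = 18, sm = 15 + 18 = 33.
Iteration 3: 18 < 46 holds -> k = 18 + 7 = 25, sm = 33 + 25 = 58.
Iteration 4: 25 < 46 holds -> k = 25 + 7 = 32, sm = 58 + 32 = 90.
Iteration 5: 32 < 46 holds -> k = 32 + 7 = 39, sm = 90 + 39 = 129.
Iteration 6: 39 < 46 holds -> k = 39 + 7 = 46, sm = 129 + 46 = 175.
Iteration 7: 46 < 46 fails; recursion stops.
SUM(k) = 4 + 11 + 18 + 25 + 32 + 39 + 46 = 175.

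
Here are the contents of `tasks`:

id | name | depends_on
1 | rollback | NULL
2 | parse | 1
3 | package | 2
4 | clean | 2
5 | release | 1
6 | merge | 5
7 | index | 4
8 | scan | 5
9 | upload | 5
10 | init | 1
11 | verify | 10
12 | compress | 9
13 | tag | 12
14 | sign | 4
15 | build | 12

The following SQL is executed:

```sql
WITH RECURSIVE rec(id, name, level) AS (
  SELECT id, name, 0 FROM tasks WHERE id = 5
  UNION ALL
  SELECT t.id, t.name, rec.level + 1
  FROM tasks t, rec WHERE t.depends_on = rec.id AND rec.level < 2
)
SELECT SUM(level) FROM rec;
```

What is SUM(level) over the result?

5

Base: id=5 (release) at level 0.
Iteration 1: rows with depends_on in {5} -> merge (id 6, level 1), scan (id 8, level 1), upload (id 9, level 1).
Iteration 2: rows with depends_on in {6,8,9} -> compress (id 12, level 2).
Iteration 3: level < 2 fails for all current rows; recursion stops.
SUM(level) = 0 + 1 + 1 + 1 + 2 = 5.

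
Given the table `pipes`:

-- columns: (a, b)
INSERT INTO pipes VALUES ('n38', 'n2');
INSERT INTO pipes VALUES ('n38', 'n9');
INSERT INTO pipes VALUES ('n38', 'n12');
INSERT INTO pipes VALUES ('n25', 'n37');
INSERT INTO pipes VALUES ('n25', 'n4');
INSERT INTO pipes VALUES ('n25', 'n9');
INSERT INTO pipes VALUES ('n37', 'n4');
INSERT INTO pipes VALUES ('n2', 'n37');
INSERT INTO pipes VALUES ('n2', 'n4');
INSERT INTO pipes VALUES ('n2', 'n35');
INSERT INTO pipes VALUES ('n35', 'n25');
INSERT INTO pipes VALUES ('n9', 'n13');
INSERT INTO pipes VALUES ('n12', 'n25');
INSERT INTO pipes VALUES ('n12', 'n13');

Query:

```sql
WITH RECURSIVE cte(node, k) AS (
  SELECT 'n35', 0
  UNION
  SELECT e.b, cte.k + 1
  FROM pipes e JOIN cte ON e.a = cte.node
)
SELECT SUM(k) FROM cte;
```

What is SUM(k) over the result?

Base: (n35, k=0).
Iteration 1: edges from {n35} -> (n25, k=1).
Iteration 2: edges from {n25} -> (n37, k=2), (n4, k=2), (n9, k=2).
Iteration 3: edges from {n37,n4,n9} -> (n13, k=3), (n4, k=3).
Iteration 4: no outgoing edges from {n13,n4}; recursion stops.
SUM(k) = 0 + 1 + 2 + 2 + 2 + 3 + 3 = 13.

13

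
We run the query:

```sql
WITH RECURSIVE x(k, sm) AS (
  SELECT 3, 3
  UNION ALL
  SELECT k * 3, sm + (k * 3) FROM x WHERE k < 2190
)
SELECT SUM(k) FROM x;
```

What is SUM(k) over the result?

9840

Base: k=3, sm=3.
Iteration 1: 3 < 2190 holds -> k = 3 * 3 = 9, sm = 3 + 9 = 12.
Iteration 2: 9 < 2190 holds -> k = 9 * 3 = 27, sm = 12 + 27 = 39.
Iteration 3: 27 < 2190 holds -> k = 27 * 3 = 81, sm = 39 + 81 = 120.
Iteration 4: 81 < 2190 holds -> k = 81 * 3 = 243, sm = 120 + 243 = 363.
Iteration 5: 243 < 2190 holds -> k = 243 * 3 = 729, sm = 363 + 729 = 1092.
Iteration 6: 729 < 2190 holds -> k = 729 * 3 = 2187, sm = 1092 + 2187 = 3279.
Iteration 7: 2187 < 2190 holds -> k = 2187 * 3 = 6561, sm = 3279 + 6561 = 9840.
Iteration 8: 6561 < 2190 fails; recursion stops.
SUM(k) = 3 + 9 + 27 + 81 + 243 + 729 + 2187 + 6561 = 9840.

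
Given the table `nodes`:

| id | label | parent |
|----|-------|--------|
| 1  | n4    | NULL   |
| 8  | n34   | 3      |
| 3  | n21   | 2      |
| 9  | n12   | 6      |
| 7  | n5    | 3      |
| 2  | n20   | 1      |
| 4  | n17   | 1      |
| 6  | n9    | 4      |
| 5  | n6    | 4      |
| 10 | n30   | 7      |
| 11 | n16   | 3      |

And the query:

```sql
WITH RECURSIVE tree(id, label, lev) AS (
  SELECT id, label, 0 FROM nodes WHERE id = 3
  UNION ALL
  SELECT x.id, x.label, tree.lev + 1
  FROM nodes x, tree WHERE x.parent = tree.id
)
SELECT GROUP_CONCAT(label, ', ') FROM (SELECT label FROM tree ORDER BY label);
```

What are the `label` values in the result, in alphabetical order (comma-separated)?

Base: id=3 (n21) at lev 0.
Iteration 1: rows with parent in {3} -> n5 (id 7, lev 1), n34 (id 8, lev 1), n16 (id 11, lev 1).
Iteration 2: rows with parent in {7,8,11} -> n30 (id 10, lev 2).
Iteration 3: no rows with parent in {10}; recursion stops.

n16, n21, n30, n34, n5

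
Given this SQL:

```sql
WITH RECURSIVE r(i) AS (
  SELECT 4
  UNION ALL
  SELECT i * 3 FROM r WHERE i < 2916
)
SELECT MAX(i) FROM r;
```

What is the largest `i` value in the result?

2916

Base: i=4.
Iteration 1: 4 < 2916 holds -> i = 4 * 3 = 12.
Iteration 2: 12 < 2916 holds -> i = 12 * 3 = 36.
Iteration 3: 36 < 2916 holds -> i = 36 * 3 = 108.
Iteration 4: 108 < 2916 holds -> i = 108 * 3 = 324.
Iteration 5: 324 < 2916 holds -> i = 324 * 3 = 972.
Iteration 6: 972 < 2916 holds -> i = 972 * 3 = 2916.
Iteration 7: 2916 < 2916 fails; recursion stops.
i values: 4, 12, 36, 108, 324, 972, 2916; the maximum is 2916.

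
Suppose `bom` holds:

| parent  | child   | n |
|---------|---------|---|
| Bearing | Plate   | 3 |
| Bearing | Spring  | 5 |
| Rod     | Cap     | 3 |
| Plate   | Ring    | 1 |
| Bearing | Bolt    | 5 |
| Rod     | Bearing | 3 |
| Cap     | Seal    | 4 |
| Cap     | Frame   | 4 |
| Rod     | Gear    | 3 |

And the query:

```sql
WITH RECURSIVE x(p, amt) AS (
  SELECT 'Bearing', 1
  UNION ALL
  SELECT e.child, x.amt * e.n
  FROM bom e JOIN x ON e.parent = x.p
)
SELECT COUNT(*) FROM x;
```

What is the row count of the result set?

Base: (Bearing, amt=1).
Iteration 1: components of {Bearing} -> Bolt = 1*5 = 5, Plate = 1*3 = 3, Spring = 1*5 = 5.
Iteration 2: components of {Bolt,Plate,Spring} -> Ring = 3*1 = 3.
Iteration 3: no further components; recursion stops.
Total rows emitted: 5.

5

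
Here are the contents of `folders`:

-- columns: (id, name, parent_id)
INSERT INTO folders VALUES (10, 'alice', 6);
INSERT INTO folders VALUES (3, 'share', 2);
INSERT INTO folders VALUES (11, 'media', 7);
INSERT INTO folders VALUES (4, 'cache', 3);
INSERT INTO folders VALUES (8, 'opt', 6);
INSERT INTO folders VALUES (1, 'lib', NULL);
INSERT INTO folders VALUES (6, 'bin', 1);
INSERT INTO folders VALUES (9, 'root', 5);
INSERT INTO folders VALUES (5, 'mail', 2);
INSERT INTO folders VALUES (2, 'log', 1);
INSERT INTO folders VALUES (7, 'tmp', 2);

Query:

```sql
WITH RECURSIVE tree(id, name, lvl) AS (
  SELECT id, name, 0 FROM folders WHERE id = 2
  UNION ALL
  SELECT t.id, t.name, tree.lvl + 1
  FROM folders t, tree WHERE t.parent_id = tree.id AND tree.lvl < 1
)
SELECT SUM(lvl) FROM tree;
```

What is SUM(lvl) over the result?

Base: id=2 (log) at lvl 0.
Iteration 1: rows with parent_id in {2} -> share (id 3, lvl 1), mail (id 5, lvl 1), tmp (id 7, lvl 1).
Iteration 2: lvl < 1 fails for all current rows; recursion stops.
SUM(lvl) = 0 + 1 + 1 + 1 = 3.

3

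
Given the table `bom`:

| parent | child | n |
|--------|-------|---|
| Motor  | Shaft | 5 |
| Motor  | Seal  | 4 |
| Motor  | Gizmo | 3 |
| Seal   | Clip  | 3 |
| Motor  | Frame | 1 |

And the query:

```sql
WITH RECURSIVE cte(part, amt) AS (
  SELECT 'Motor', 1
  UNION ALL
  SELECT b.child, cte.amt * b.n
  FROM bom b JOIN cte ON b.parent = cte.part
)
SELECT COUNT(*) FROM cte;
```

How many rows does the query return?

6

Base: (Motor, amt=1).
Iteration 1: components of {Motor} -> Frame = 1*1 = 1, Gizmo = 1*3 = 3, Seal = 1*4 = 4, Shaft = 1*5 = 5.
Iteration 2: components of {Frame,Gizmo,Seal,Shaft} -> Clip = 4*3 = 12.
Iteration 3: no further components; recursion stops.
Total rows emitted: 6.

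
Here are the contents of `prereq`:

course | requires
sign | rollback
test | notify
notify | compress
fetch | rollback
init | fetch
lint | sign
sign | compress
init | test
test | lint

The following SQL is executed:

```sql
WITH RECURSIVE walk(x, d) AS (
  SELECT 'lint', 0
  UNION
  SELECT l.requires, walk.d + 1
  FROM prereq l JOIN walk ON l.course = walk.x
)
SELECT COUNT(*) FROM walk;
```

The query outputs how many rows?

Base: (lint, d=0).
Iteration 1: edges from {lint} -> (sign, d=1).
Iteration 2: edges from {sign} -> (compress, d=2), (rollback, d=2).
Iteration 3: no outgoing edges from {compress,rollback}; recursion stops.
Total rows emitted: 4.

4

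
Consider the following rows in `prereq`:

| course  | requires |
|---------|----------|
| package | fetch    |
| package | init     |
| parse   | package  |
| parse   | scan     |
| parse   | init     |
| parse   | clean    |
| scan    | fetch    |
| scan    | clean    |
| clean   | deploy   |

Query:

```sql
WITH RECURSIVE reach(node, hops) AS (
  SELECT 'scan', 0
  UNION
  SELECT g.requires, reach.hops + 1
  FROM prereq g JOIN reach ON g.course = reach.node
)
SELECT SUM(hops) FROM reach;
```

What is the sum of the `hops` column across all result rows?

Base: (scan, hops=0).
Iteration 1: edges from {scan} -> (clean, hops=1), (fetch, hops=1).
Iteration 2: edges from {clean,fetch} -> (deploy, hops=2).
Iteration 3: no outgoing edges from {deploy}; recursion stops.
SUM(hops) = 0 + 1 + 1 + 2 = 4.

4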